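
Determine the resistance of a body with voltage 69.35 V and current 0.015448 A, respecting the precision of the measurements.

4489 Ω

resistance = 69.35 V ÷ 0.015448 A = 4489.2542724… Ω.
69.35 has 4 significant figures; 0.015448 has 5.
Division/multiplication keeps the fewest: 4 significant figures.
Rounded: 4489 Ω.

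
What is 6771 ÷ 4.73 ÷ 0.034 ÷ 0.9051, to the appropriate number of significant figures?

4.7 × 10⁴

6771 ÷ 4.73 ÷ 0.034 ÷ 0.9051 = 46517.4812365…
Multiplication/division keeps the fewest significant figures: 6771 → 4 s.f., 4.73 → 3 s.f., 0.034 → 2 s.f., 0.9051 → 4 s.f.; limit is 2.
Rounded to 2 significant figures: 4.7 × 10⁴.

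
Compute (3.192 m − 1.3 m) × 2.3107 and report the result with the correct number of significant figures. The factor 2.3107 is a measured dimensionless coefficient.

3.192 m − 1.3 m = 1.892 m; the difference is limited to 1 decimal place (2 s.f.).
Carrying full precision, 1.892 × 2.3107 = 4.3718444 m; 2.3107 has 5 s.f., so the result keeps min(2, 5) = 2 s.f.
Rounded to 2 significant figures: 4.4 m.

4.4 m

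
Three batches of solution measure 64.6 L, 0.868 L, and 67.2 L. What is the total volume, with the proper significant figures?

132.7 L

64.6 L + 0.868 L + 67.2 L = 132.668 L.
Addition/subtraction keeps the fewest decimal places: 64.6 → 1 decimal place, 0.868 → 3 decimal places, 67.2 → 1 decimal place; limit is 1.
Rounded to 1 decimal place: 132.7 L.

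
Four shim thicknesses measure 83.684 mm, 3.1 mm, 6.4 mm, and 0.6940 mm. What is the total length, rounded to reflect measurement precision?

83.684 mm + 3.1 mm + 6.4 mm + 0.6940 mm = 93.8780 mm.
Addition/subtraction keeps the fewest decimal places: 83.684 → 3 decimal places, 3.1 → 1 decimal place, 6.4 → 1 decimal place, 0.6940 → 4 decimal places; limit is 1.
Rounded to 1 decimal place: 93.9 mm.

93.9 mm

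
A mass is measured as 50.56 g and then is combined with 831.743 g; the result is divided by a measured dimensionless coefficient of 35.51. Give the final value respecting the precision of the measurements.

50.56 g + 831.743 g = 882.303 g; the sum is limited to 2 decimal places (5 s.f.).
Carrying full precision, 882.303 ÷ 35.51 = 24.8466065897… g; 35.51 has 4 s.f., so the result keeps min(5, 4) = 4 s.f.
Rounded to 4 significant figures: 24.85 g.

24.85 g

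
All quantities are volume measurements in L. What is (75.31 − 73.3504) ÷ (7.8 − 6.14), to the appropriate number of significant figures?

75.31 − 73.3504 = 1.9596, limited to 2 d.p. → 3 s.f.; 7.8 − 6.14 = 1.66, limited to 1 d.p. → 2 s.f.
Carrying full precision, 1.9596 ÷ 1.66 = 1.18048192771…; keep min(3, 2) = 2 s.f.
Rounded to 2 significant figures: 1.2.

1.2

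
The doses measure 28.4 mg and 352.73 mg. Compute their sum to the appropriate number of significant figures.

3.811 × 10² mg

28.4 mg + 352.73 mg = 381.13 mg.
Addition/subtraction keeps the fewest decimal places: 28.4 → 1 decimal place, 352.73 → 2 decimal places; limit is 1.
Rounded to 1 decimal place: 3.811 × 10² mg.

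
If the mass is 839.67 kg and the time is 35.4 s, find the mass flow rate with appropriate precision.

mass flow rate = 839.67 kg ÷ 35.4 s = 23.7194915254… kg/s.
839.67 has 5 significant figures; 35.4 has 3.
Division/multiplication keeps the fewest: 3 significant figures.
Rounded: 23.7 kg/s.

23.7 kg/s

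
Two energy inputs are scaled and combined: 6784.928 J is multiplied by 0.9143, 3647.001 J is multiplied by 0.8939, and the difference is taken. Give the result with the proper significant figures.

6784.928 × 0.9143 = 6203.4596704 → 6203 J (4 s.f., last digit at the 10^0 place).
3647.001 × 0.8939 = 3260.0541939 → 3.260 × 10^3 J (4 s.f., last digit at the 10^0 place).
Difference: 2943.4054765 J; keep the coarser place, 10^0.
Result: 2943 J.

2943 J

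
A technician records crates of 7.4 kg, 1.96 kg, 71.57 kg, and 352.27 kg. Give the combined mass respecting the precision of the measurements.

433.2 kg

7.4 kg + 1.96 kg + 71.57 kg + 352.27 kg = 433.20 kg.
Addition/subtraction keeps the fewest decimal places: 7.4 → 1 decimal place, 1.96 → 2 decimal places, 71.57 → 2 decimal places, 352.27 → 2 decimal places; limit is 1.
Rounded to 1 decimal place: 433.2 kg.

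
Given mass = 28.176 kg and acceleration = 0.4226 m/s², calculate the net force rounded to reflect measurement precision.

net force = 28.176 kg × 0.4226 m/s² = 11.9071776 N.
28.176 has 5 significant figures; 0.4226 has 4.
Division/multiplication keeps the fewest: 4 significant figures.
Rounded: 11.91 N.

11.91 N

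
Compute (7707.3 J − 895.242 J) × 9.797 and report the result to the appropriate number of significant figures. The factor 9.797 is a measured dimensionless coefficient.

7707.3 J − 895.242 J = 6812.058 J; the difference is limited to 1 decimal place (5 s.f.).
Carrying full precision, 6812.058 × 9.797 = 66737.732226 J; 9.797 has 4 s.f., so the result keeps min(5, 4) = 4 s.f.
Rounded to 4 significant figures: 6.674 × 10^4 J.

6.674 × 10^4 J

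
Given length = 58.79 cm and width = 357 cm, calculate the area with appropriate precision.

area = 58.79 cm × 357 cm = 20988.03 cm².
58.79 has 4 significant figures; 357 has 3.
Division/multiplication keeps the fewest: 3 significant figures.
Rounded: 2.10 × 10^4 cm².

2.10 × 10^4 cm²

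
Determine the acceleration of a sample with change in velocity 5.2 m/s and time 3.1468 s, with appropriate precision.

acceleration = 5.2 m/s ÷ 3.1468 s = 1.65247235287… m/s².
5.2 has 2 significant figures; 3.1468 has 5.
Division/multiplication keeps the fewest: 2 significant figures.
Rounded: 1.7 m/s².

1.7 m/s²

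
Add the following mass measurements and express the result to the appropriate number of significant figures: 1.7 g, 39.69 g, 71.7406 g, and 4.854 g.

1.180 × 10² g

1.7 g + 39.69 g + 71.7406 g + 4.854 g = 117.9846 g.
Addition/subtraction keeps the fewest decimal places: 1.7 → 1 decimal place, 39.69 → 2 decimal places, 71.7406 → 4 decimal places, 4.854 → 3 decimal places; limit is 1.
Rounded to 1 decimal place: 1.180 × 10² g.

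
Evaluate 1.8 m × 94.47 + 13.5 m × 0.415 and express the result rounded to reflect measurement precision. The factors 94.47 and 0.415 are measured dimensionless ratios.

1.8 × 94.47 = 170.046 → 1.7 × 10^2 m (2 s.f., last digit at the 10^1 place).
13.5 × 0.415 = 5.6025 → 5.60 m (3 s.f., last digit at the 10^-2 place).
Sum: 175.6485 m; keep the coarser place, 10^1.
Result: 1.8 × 10^2 m.

1.8 × 10^2 m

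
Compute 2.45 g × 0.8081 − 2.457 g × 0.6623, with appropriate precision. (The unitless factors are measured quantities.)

2.45 × 0.8081 = 1.979845 → 1.98 g (3 s.f., last digit at the 10^-2 place).
2.457 × 0.6623 = 1.6272711 → 1.627 g (4 s.f., last digit at the 10^-3 place).
Difference: 0.3525739 g; keep the coarser place, 10^-2.
Result: 0.35 g.

0.35 g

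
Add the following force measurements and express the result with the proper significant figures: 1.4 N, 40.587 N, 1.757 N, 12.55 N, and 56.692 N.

1.4 N + 40.587 N + 1.757 N + 12.55 N + 56.692 N = 112.986 N.
Addition/subtraction keeps the fewest decimal places: 1.4 → 1 decimal place, 40.587 → 3 decimal places, 1.757 → 3 decimal places, 12.55 → 2 decimal places, 56.692 → 3 decimal places; limit is 1.
Rounded to 1 decimal place: 113.0 N.

113.0 N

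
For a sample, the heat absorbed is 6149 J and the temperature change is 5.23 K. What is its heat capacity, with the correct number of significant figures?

heat capacity = 6149 J ÷ 5.23 K = 1175.71701721… J/K.
6149 has 4 significant figures; 5.23 has 3.
Division/multiplication keeps the fewest: 3 significant figures.
Rounded: 1.18 × 10³ J/K.

1.18 × 10³ J/K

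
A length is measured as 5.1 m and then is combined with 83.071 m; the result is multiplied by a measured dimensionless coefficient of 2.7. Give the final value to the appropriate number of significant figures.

5.1 m + 83.071 m = 88.171 m; the sum is limited to 1 decimal place (3 s.f.).
Carrying full precision, 88.171 × 2.7 = 238.0617 m; 2.7 has 2 s.f., so the result keeps min(3, 2) = 2 s.f.
Rounded to 2 significant figures: 2.4 × 10² m.

2.4 × 10² m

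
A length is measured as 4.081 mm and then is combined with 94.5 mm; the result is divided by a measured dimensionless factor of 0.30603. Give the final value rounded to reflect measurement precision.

4.081 mm + 94.5 mm = 98.581 mm; the sum is limited to 1 decimal place (3 s.f.).
Carrying full precision, 98.581 ÷ 0.30603 = 322.128549489… mm; 0.30603 has 5 s.f., so the result keeps min(3, 5) = 3 s.f.
Rounded to 3 significant figures: 322 mm.

322 mm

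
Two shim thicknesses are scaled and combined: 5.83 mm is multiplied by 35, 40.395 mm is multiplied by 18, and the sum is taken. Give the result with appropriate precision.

9.3 × 10^2 mm

5.83 × 35 = 204.05 → 2.0 × 10^2 mm (2 s.f., last digit at the 10^1 place).
40.395 × 18 = 727.11 → 7.3 × 10^2 mm (2 s.f., last digit at the 10^1 place).
Sum: 931.16 mm; keep the coarser place, 10^1.
Result: 9.3 × 10^2 mm.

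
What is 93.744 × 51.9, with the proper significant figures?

4.87 × 10^3

93.744 × 51.9 = 4865.3136
Multiplication/division keeps the fewest significant figures: 93.744 → 5 s.f., 51.9 → 3 s.f.; limit is 3.
Rounded to 3 significant figures: 4.87 × 10^3.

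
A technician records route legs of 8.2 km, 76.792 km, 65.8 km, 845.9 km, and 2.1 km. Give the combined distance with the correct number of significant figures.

998.8 km

8.2 km + 76.792 km + 65.8 km + 845.9 km + 2.1 km = 998.792 km.
Addition/subtraction keeps the fewest decimal places: 8.2 → 1 decimal place, 76.792 → 3 decimal places, 65.8 → 1 decimal place, 845.9 → 1 decimal place, 2.1 → 1 decimal place; limit is 1.
Rounded to 1 decimal place: 998.8 km.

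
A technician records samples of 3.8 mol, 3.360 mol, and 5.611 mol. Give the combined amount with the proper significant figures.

3.8 mol + 3.360 mol + 5.611 mol = 12.771 mol.
Addition/subtraction keeps the fewest decimal places: 3.8 → 1 decimal place, 3.360 → 3 decimal places, 5.611 → 3 decimal places; limit is 1.
Rounded to 1 decimal place: 12.8 mol.

12.8 mol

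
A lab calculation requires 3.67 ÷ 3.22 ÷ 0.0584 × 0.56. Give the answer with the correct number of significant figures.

3.67 ÷ 3.22 ÷ 0.0584 × 0.56 = 10.9291244789…
Multiplication/division keeps the fewest significant figures: 3.67 → 3 s.f., 3.22 → 3 s.f., 0.0584 → 3 s.f., 0.56 → 2 s.f.; limit is 2.
Rounded to 2 significant figures: 11.

11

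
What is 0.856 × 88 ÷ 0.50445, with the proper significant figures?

1.5 × 10²

0.856 × 88 ÷ 0.50445 = 149.326989791…
Multiplication/division keeps the fewest significant figures: 0.856 → 3 s.f., 88 → 2 s.f., 0.50445 → 5 s.f.; limit is 2.
Rounded to 2 significant figures: 1.5 × 10².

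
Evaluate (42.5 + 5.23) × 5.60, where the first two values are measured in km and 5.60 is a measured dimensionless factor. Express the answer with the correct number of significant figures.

267 km

42.5 km + 5.23 km = 47.73 km; the sum is limited to 1 decimal place (3 s.f.).
Carrying full precision, 47.73 × 5.60 = 267.288 km; 5.60 has 3 s.f., so the result keeps min(3, 3) = 3 s.f.
Rounded to 3 significant figures: 267 km.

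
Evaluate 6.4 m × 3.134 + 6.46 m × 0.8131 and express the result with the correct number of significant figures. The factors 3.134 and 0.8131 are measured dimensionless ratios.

6.4 × 3.134 = 20.0576 → 2.0 × 10¹ m (2 s.f., last digit at the 10^0 place).
6.46 × 0.8131 = 5.252626 → 5.25 m (3 s.f., last digit at the 10^-2 place).
Sum: 25.310226 m; keep the coarser place, 10^0.
Result: 25 m.

25 m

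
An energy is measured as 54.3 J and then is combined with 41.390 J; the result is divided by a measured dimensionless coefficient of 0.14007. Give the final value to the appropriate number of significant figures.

54.3 J + 41.390 J = 95.690 J; the sum is limited to 1 decimal place (3 s.f.).
Carrying full precision, 95.690 ÷ 0.14007 = 683.15842079… J; 0.14007 has 5 s.f., so the result keeps min(3, 5) = 3 s.f.
Rounded to 3 significant figures: 683 J.

683 J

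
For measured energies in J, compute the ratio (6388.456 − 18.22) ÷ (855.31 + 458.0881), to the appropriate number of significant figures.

6388.456 − 18.22 = 6370.236, limited to 2 d.p. → 6 s.f.; 855.31 + 458.0881 = 1313.3981, limited to 2 d.p. → 6 s.f.
Carrying full precision, 6370.236 ÷ 1313.3981 = 4.85019431656…; keep min(6, 6) = 6 s.f.
Rounded to 6 significant figures: 4.85019.

4.85019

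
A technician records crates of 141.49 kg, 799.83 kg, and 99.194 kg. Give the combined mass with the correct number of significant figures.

141.49 kg + 799.83 kg + 99.194 kg = 1040.514 kg.
Addition/subtraction keeps the fewest decimal places: 141.49 → 2 decimal places, 799.83 → 2 decimal places, 99.194 → 3 decimal places; limit is 2.
Rounded to 2 decimal places: 1.04051 × 10^3 kg.

1.04051 × 10^3 kg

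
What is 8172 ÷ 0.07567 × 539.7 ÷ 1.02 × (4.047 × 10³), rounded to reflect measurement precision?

2.31 × 10¹¹

8172 ÷ 0.07567 × 539.7 ÷ 1.02 × (4.047 × 10³) = 2.31254437286 × 10^11…
Multiplication/division keeps the fewest significant figures: 8172 → 4 s.f., 0.07567 → 4 s.f., 539.7 → 4 s.f., 1.02 → 3 s.f., 4.047 × 10³ → 4 s.f.; limit is 3.
Rounded to 3 significant figures: 2.31 × 10¹¹.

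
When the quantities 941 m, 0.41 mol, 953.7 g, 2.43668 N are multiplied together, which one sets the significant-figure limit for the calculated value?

0.41 mol

941 m → 3 s.f.; 0.41 mol → 2 s.f.; 953.7 g → 4 s.f.; 2.43668 N → 6 s.f.
The fewest is 2 significant figures, from 0.41 mol.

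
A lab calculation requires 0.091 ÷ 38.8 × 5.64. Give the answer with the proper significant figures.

0.013

0.091 ÷ 38.8 × 5.64 = 0.0132278350515…
Multiplication/division keeps the fewest significant figures: 0.091 → 2 s.f., 38.8 → 3 s.f., 5.64 → 3 s.f.; limit is 2.
Rounded to 2 significant figures: 0.013.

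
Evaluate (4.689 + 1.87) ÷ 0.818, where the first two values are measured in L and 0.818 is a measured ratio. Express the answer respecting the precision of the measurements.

8.02 L

4.689 L + 1.87 L = 6.559 L; the sum is limited to 2 decimal places (3 s.f.).
Carrying full precision, 6.559 ÷ 0.818 = 8.01833740831… L; 0.818 has 3 s.f., so the result keeps min(3, 3) = 3 s.f.
Rounded to 3 significant figures: 8.02 L.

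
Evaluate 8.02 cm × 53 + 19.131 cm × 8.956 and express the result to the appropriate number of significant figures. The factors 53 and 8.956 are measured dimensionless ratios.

8.02 × 53 = 425.06 → 4.3 × 10^2 cm (2 s.f., last digit at the 10^1 place).
19.131 × 8.956 = 171.337236 → 171.3 cm (4 s.f., last digit at the 10^-1 place).
Sum: 596.397236 cm; keep the coarser place, 10^1.
Result: 6.0 × 10^2 cm.

6.0 × 10^2 cm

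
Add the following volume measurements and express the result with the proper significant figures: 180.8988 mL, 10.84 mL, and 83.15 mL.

180.8988 mL + 10.84 mL + 83.15 mL = 274.8888 mL.
Addition/subtraction keeps the fewest decimal places: 180.8988 → 4 decimal places, 10.84 → 2 decimal places, 83.15 → 2 decimal places; limit is 2.
Rounded to 2 decimal places: 274.89 mL.

274.89 mL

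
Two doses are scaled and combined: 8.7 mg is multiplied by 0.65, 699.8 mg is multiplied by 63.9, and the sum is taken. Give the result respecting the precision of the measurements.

4.47 × 10⁴ mg

8.7 × 0.65 = 5.655 → 5.7 mg (2 s.f., last digit at the 10^-1 place).
699.8 × 63.9 = 44717.22 → 4.47 × 10⁴ mg (3 s.f., last digit at the 10^2 place).
Sum: 44722.875 mg; keep the coarser place, 10^2.
Result: 4.47 × 10⁴ mg.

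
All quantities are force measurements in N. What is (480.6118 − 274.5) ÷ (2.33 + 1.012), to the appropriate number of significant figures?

480.6118 − 274.5 = 206.1118, limited to 1 d.p. → 4 s.f.; 2.33 + 1.012 = 3.342, limited to 2 d.p. → 3 s.f.
Carrying full precision, 206.1118 ÷ 3.342 = 61.6731897068…; keep min(4, 3) = 3 s.f.
Rounded to 3 significant figures: 61.7.

61.7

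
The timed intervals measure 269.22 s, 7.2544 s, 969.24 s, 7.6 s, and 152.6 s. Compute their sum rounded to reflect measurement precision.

1405.9 s

269.22 s + 7.2544 s + 969.24 s + 7.6 s + 152.6 s = 1405.9144 s.
Addition/subtraction keeps the fewest decimal places: 269.22 → 2 decimal places, 7.2544 → 4 decimal places, 969.24 → 2 decimal places, 7.6 → 1 decimal place, 152.6 → 1 decimal place; limit is 1.
Rounded to 1 decimal place: 1405.9 s.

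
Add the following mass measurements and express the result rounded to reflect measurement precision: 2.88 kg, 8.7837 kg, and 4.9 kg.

16.6 kg

2.88 kg + 8.7837 kg + 4.9 kg = 16.5637 kg.
Addition/subtraction keeps the fewest decimal places: 2.88 → 2 decimal places, 8.7837 → 4 decimal places, 4.9 → 1 decimal place; limit is 1.
Rounded to 1 decimal place: 16.6 kg.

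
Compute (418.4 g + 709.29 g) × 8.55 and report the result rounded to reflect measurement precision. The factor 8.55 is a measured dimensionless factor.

9.64 × 10³ g

418.4 g + 709.29 g = 1127.69 g; the sum is limited to 1 decimal place (5 s.f.).
Carrying full precision, 1127.69 × 8.55 = 9641.7495 g; 8.55 has 3 s.f., so the result keeps min(5, 3) = 3 s.f.
Rounded to 3 significant figures: 9.64 × 10³ g.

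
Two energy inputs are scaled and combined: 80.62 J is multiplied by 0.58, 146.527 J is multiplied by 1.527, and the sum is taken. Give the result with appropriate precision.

80.62 × 0.58 = 46.7596 → 47 J (2 s.f., last digit at the 10^0 place).
146.527 × 1.527 = 223.746729 → 223.7 J (4 s.f., last digit at the 10^-1 place).
Sum: 270.506329 J; keep the coarser place, 10^0.
Result: 271 J.

271 J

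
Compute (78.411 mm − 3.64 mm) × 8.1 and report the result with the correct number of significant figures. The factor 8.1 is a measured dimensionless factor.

78.411 mm − 3.64 mm = 74.771 mm; the difference is limited to 2 decimal places (4 s.f.).
Carrying full precision, 74.771 × 8.1 = 605.6451 mm; 8.1 has 2 s.f., so the result keeps min(4, 2) = 2 s.f.
Rounded to 2 significant figures: 6.1 × 10^2 mm.

6.1 × 10^2 mm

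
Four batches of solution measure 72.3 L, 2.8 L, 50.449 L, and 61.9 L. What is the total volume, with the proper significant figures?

72.3 L + 2.8 L + 50.449 L + 61.9 L = 187.449 L.
Addition/subtraction keeps the fewest decimal places: 72.3 → 1 decimal place, 2.8 → 1 decimal place, 50.449 → 3 decimal places, 61.9 → 1 decimal place; limit is 1.
Rounded to 1 decimal place: 187.4 L.

187.4 L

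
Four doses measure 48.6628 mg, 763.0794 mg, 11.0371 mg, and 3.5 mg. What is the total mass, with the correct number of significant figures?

826.3 mg

48.6628 mg + 763.0794 mg + 11.0371 mg + 3.5 mg = 826.2793 mg.
Addition/subtraction keeps the fewest decimal places: 48.6628 → 4 decimal places, 763.0794 → 4 decimal places, 11.0371 → 4 decimal places, 3.5 → 1 decimal place; limit is 1.
Rounded to 1 decimal place: 826.3 mg.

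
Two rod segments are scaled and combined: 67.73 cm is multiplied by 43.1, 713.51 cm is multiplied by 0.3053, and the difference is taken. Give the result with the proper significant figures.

2.70 × 10³ cm

67.73 × 43.1 = 2919.163 → 2.92 × 10³ cm (3 s.f., last digit at the 10^1 place).
713.51 × 0.3053 = 217.834603 → 217.8 cm (4 s.f., last digit at the 10^-1 place).
Difference: 2701.328397 cm; keep the coarser place, 10^1.
Result: 2.70 × 10³ cm.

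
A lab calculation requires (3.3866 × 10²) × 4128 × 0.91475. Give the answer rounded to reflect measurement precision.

1.279 × 10⁶

(3.3866 × 10²) × 4128 × 0.91475 = 1278809.96208
Multiplication/division keeps the fewest significant figures: 3.3866 × 10² → 5 s.f., 4128 → 4 s.f., 0.91475 → 5 s.f.; limit is 4.
Rounded to 4 significant figures: 1.279 × 10⁶.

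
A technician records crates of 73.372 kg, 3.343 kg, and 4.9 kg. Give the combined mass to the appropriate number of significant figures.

73.372 kg + 3.343 kg + 4.9 kg = 81.615 kg.
Addition/subtraction keeps the fewest decimal places: 73.372 → 3 decimal places, 3.343 → 3 decimal places, 4.9 → 1 decimal place; limit is 1.
Rounded to 1 decimal place: 81.6 kg.

81.6 kg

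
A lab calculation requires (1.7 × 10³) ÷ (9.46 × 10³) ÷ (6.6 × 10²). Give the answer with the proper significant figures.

(1.7 × 10³) ÷ (9.46 × 10³) ÷ (6.6 × 10²) = 0.000272278813505…
Multiplication/division keeps the fewest significant figures: 1.7 × 10³ → 2 s.f., 9.46 × 10³ → 3 s.f., 6.6 × 10² → 2 s.f.; limit is 2.
Rounded to 2 significant figures: 2.7 × 10⁻⁴.

2.7 × 10⁻⁴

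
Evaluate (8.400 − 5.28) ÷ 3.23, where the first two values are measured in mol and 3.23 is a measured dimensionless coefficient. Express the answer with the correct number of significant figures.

8.400 mol − 5.28 mol = 3.120 mol; the difference is limited to 2 decimal places (3 s.f.).
Carrying full precision, 3.120 ÷ 3.23 = 0.965944272446… mol; 3.23 has 3 s.f., so the result keeps min(3, 3) = 3 s.f.
Rounded to 3 significant figures: 0.966 mol.

0.966 mol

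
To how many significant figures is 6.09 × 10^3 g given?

3

6.09 × 10^3: in scientific notation every digit of the coefficient is significant.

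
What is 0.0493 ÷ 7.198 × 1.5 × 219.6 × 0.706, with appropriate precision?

1.6

0.0493 ÷ 7.198 × 1.5 × 219.6 × 0.706 = 1.59280779661…
Multiplication/division keeps the fewest significant figures: 0.0493 → 3 s.f., 7.198 → 4 s.f., 1.5 → 2 s.f., 219.6 → 4 s.f., 0.706 → 3 s.f.; limit is 2.
Rounded to 2 significant figures: 1.6.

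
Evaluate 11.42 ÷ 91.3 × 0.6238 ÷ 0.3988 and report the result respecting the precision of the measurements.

11.42 ÷ 91.3 × 0.6238 ÷ 0.3988 = 0.195652565583…
Multiplication/division keeps the fewest significant figures: 11.42 → 4 s.f., 91.3 → 3 s.f., 0.6238 → 4 s.f., 0.3988 → 4 s.f.; limit is 3.
Rounded to 3 significant figures: 0.196.

0.196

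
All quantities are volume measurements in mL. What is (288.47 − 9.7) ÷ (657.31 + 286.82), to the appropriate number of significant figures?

0.2953

288.47 − 9.7 = 278.77, limited to 1 d.p. → 4 s.f.; 657.31 + 286.82 = 944.13, limited to 2 d.p. → 5 s.f.
Carrying full precision, 278.77 ÷ 944.13 = 0.295266541684…; keep min(4, 5) = 4 s.f.
Rounded to 4 significant figures: 0.2953.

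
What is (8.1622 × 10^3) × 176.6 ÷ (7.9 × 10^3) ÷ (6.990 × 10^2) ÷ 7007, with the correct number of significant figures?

3.7 × 10^-5

(8.1622 × 10^3) × 176.6 ÷ (7.9 × 10^3) ÷ (6.990 × 10^2) ÷ 7007 = 0.0000372530252591…
Multiplication/division keeps the fewest significant figures: 8.1622 × 10^3 → 5 s.f., 176.6 → 4 s.f., 7.9 × 10^3 → 2 s.f., 6.990 × 10^2 → 4 s.f., 7007 → 4 s.f.; limit is 2.
Rounded to 2 significant figures: 3.7 × 10^-5.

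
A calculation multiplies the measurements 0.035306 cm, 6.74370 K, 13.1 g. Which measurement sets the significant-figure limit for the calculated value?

0.035306 cm → 5 s.f.; 6.74370 K → 6 s.f.; 13.1 g → 3 s.f.
The fewest is 3 significant figures, from 13.1 g.

13.1 g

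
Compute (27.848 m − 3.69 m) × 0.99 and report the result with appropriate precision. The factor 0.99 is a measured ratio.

27.848 m − 3.69 m = 24.158 m; the difference is limited to 2 decimal places (4 s.f.).
Carrying full precision, 24.158 × 0.99 = 23.91642 m; 0.99 has 2 s.f., so the result keeps min(4, 2) = 2 s.f.
Rounded to 2 significant figures: 24 m.

24 m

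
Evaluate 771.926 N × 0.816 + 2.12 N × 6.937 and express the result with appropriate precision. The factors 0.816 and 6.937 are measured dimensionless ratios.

645 N

771.926 × 0.816 = 629.891616 → 6.30 × 10² N (3 s.f., last digit at the 10^0 place).
2.12 × 6.937 = 14.70644 → 14.7 N (3 s.f., last digit at the 10^-1 place).
Sum: 644.598056 N; keep the coarser place, 10^0.
Result: 645 N.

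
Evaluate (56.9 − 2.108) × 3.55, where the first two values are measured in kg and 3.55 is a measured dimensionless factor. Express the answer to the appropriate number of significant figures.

56.9 kg − 2.108 kg = 54.792 kg; the difference is limited to 1 decimal place (3 s.f.).
Carrying full precision, 54.792 × 3.55 = 194.5116 kg; 3.55 has 3 s.f., so the result keeps min(3, 3) = 3 s.f.
Rounded to 3 significant figures: 1.95 × 10² kg.

1.95 × 10² kg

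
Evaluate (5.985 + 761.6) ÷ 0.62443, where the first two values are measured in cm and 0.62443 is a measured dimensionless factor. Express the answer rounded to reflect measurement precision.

5.985 cm + 761.6 cm = 767.585 cm; the sum is limited to 1 decimal place (4 s.f.).
Carrying full precision, 767.585 ÷ 0.62443 = 1229.25708246… cm; 0.62443 has 5 s.f., so the result keeps min(4, 5) = 4 s.f.
Rounded to 4 significant figures: 1.229 × 10^3 cm.

1.229 × 10^3 cm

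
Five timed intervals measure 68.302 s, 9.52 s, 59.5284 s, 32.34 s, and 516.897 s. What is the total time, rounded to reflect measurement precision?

6.8659 × 10² s

68.302 s + 9.52 s + 59.5284 s + 32.34 s + 516.897 s = 686.5874 s.
Addition/subtraction keeps the fewest decimal places: 68.302 → 3 decimal places, 9.52 → 2 decimal places, 59.5284 → 4 decimal places, 32.34 → 2 decimal places, 516.897 → 3 decimal places; limit is 2.
Rounded to 2 decimal places: 6.8659 × 10² s.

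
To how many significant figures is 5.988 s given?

4

5.988: every digit is nonzero and significant.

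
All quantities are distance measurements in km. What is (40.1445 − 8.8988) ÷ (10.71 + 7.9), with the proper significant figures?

1.68

40.1445 − 8.8988 = 31.2457, limited to 4 d.p. → 6 s.f.; 10.71 + 7.9 = 18.61, limited to 1 d.p. → 3 s.f.
Carrying full precision, 31.2457 ÷ 18.61 = 1.67897367007…; keep min(6, 3) = 3 s.f.
Rounded to 3 significant figures: 1.68.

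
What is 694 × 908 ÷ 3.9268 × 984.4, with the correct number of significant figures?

694 × 908 ÷ 3.9268 × 984.4 = 157971281.654…
Multiplication/division keeps the fewest significant figures: 694 → 3 s.f., 908 → 3 s.f., 3.9268 → 5 s.f., 984.4 → 4 s.f.; limit is 3.
Rounded to 3 significant figures: 1.58 × 10⁸.

1.58 × 10⁸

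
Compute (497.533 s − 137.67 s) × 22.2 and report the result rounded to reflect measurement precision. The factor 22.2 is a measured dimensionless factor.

7.99 × 10³ s

497.533 s − 137.67 s = 359.863 s; the difference is limited to 2 decimal places (5 s.f.).
Carrying full precision, 359.863 × 22.2 = 7988.9586 s; 22.2 has 3 s.f., so the result keeps min(5, 3) = 3 s.f.
Rounded to 3 significant figures: 7.99 × 10³ s.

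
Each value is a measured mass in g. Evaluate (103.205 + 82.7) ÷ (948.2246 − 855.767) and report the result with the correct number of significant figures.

2.011

103.205 + 82.7 = 185.905, limited to 1 d.p. → 4 s.f.; 948.2246 − 855.767 = 92.4576, limited to 3 d.p. → 5 s.f.
Carrying full precision, 185.905 ÷ 92.4576 = 2.01070544769…; keep min(4, 5) = 4 s.f.
Rounded to 4 significant figures: 2.011.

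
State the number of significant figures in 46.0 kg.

3

46.0: trailing zeros after a decimal point are significant.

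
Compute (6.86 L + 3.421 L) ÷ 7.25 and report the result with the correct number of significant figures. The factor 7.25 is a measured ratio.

1.42 L

6.86 L + 3.421 L = 10.281 L; the sum is limited to 2 decimal places (4 s.f.).
Carrying full precision, 10.281 ÷ 7.25 = 1.41806896552… L; 7.25 has 3 s.f., so the result keeps min(4, 3) = 3 s.f.
Rounded to 3 significant figures: 1.42 L.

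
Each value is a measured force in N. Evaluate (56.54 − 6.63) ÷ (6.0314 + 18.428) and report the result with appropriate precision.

2.041

56.54 − 6.63 = 49.91, limited to 2 d.p. → 4 s.f.; 6.0314 + 18.428 = 24.4594, limited to 3 d.p. → 5 s.f.
Carrying full precision, 49.91 ÷ 24.4594 = 2.04052429741…; keep min(4, 5) = 4 s.f.
Rounded to 4 significant figures: 2.041.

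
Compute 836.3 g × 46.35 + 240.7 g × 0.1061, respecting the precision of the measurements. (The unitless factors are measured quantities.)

3.879 × 10⁴ g

836.3 × 46.35 = 38762.505 → 3.876 × 10⁴ g (4 s.f., last digit at the 10^1 place).
240.7 × 0.1061 = 25.53827 → 25.54 g (4 s.f., last digit at the 10^-2 place).
Sum: 38788.04327 g; keep the coarser place, 10^1.
Result: 3.879 × 10⁴ g.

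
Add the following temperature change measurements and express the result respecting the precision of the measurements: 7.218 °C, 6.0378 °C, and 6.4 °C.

7.218 °C + 6.0378 °C + 6.4 °C = 19.6558 °C.
Addition/subtraction keeps the fewest decimal places: 7.218 → 3 decimal places, 6.0378 → 4 decimal places, 6.4 → 1 decimal place; limit is 1.
Rounded to 1 decimal place: 19.7 °C.

19.7 °C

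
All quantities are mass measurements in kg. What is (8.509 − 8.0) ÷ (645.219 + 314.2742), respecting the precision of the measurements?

8.509 − 8.0 = 0.509, limited to 1 d.p. → 1 s.f.; 645.219 + 314.2742 = 959.4932, limited to 3 d.p. → 6 s.f.
Carrying full precision, 0.509 ÷ 959.4932 = 0.000530488386994…; keep min(1, 6) = 1 s.f.
Rounded to 1 significant figure: 5 × 10^-4.

5 × 10^-4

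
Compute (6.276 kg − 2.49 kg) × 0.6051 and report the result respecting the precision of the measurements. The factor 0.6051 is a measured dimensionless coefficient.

6.276 kg − 2.49 kg = 3.786 kg; the difference is limited to 2 decimal places (3 s.f.).
Carrying full precision, 3.786 × 0.6051 = 2.2909086 kg; 0.6051 has 4 s.f., so the result keeps min(3, 4) = 3 s.f.
Rounded to 3 significant figures: 2.29 kg.

2.29 kg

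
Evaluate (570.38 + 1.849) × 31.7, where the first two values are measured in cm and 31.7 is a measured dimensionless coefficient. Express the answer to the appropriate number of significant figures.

1.81 × 10^4 cm

570.38 cm + 1.849 cm = 572.229 cm; the sum is limited to 2 decimal places (5 s.f.).
Carrying full precision, 572.229 × 31.7 = 18139.6593 cm; 31.7 has 3 s.f., so the result keeps min(5, 3) = 3 s.f.
Rounded to 3 significant figures: 1.81 × 10^4 cm.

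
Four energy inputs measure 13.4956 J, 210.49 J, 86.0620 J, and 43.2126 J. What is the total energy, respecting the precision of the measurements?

13.4956 J + 210.49 J + 86.0620 J + 43.2126 J = 353.2602 J.
Addition/subtraction keeps the fewest decimal places: 13.4956 → 4 decimal places, 210.49 → 2 decimal places, 86.0620 → 4 decimal places, 43.2126 → 4 decimal places; limit is 2.
Rounded to 2 decimal places: 3.5326 × 10^2 J.

3.5326 × 10^2 J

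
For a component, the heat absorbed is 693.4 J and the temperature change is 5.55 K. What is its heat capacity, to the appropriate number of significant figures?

1.25 × 10² J/K

heat capacity = 693.4 J ÷ 5.55 K = 124.936936937… J/K.
693.4 has 4 significant figures; 5.55 has 3.
Division/multiplication keeps the fewest: 3 significant figures.
Rounded: 1.25 × 10² J/K.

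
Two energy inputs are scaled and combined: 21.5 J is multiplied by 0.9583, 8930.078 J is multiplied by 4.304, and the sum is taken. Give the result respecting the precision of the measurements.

3.846 × 10⁴ J

21.5 × 0.9583 = 20.60345 → 20.6 J (3 s.f., last digit at the 10^-1 place).
8930.078 × 4.304 = 38435.055712 → 3.844 × 10⁴ J (4 s.f., last digit at the 10^1 place).
Sum: 38455.659162 J; keep the coarser place, 10^1.
Result: 3.846 × 10⁴ J.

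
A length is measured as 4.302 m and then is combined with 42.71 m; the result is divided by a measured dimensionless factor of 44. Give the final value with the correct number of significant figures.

1.1 m

4.302 m + 42.71 m = 47.012 m; the sum is limited to 2 decimal places (4 s.f.).
Carrying full precision, 47.012 ÷ 44 = 1.06845454545… m; 44 has 2 s.f., so the result keeps min(4, 2) = 2 s.f.
Rounded to 2 significant figures: 1.1 m.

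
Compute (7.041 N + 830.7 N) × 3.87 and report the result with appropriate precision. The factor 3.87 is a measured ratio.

7.041 N + 830.7 N = 837.741 N; the sum is limited to 1 decimal place (4 s.f.).
Carrying full precision, 837.741 × 3.87 = 3242.05767 N; 3.87 has 3 s.f., so the result keeps min(4, 3) = 3 s.f.
Rounded to 3 significant figures: 3.24 × 10^3 N.

3.24 × 10^3 N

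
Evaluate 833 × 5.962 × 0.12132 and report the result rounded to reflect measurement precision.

603

833 × 5.962 × 0.12132 = 602.51709672
Multiplication/division keeps the fewest significant figures: 833 → 3 s.f., 5.962 → 4 s.f., 0.12132 → 5 s.f.; limit is 3.
Rounded to 3 significant figures: 603.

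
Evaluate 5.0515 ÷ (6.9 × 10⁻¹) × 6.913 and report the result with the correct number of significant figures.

51

5.0515 ÷ (6.9 × 10⁻¹) × 6.913 = 50.6101731884…
Multiplication/division keeps the fewest significant figures: 5.0515 → 5 s.f., 6.9 × 10⁻¹ → 2 s.f., 6.913 → 4 s.f.; limit is 2.
Rounded to 2 significant figures: 51.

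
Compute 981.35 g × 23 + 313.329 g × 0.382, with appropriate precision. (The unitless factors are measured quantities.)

2.3 × 10^4 g

981.35 × 23 = 22571.05 → 2.3 × 10^4 g (2 s.f., last digit at the 10^3 place).
313.329 × 0.382 = 119.691678 → 120. g (3 s.f., last digit at the 10^0 place).
Sum: 22690.741678 g; keep the coarser place, 10^3.
Result: 2.3 × 10^4 g.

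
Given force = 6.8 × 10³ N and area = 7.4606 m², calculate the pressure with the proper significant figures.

9.1 × 10² Pa

pressure = 6.8 × 10³ N ÷ 7.4606 m² = 911.454842774… Pa.
6.8 × 10³ has 2 significant figures; 7.4606 has 5.
Division/multiplication keeps the fewest: 2 significant figures.
Rounded: 9.1 × 10² Pa.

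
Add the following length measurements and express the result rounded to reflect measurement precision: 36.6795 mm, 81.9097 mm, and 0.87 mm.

36.6795 mm + 81.9097 mm + 0.87 mm = 119.4592 mm.
Addition/subtraction keeps the fewest decimal places: 36.6795 → 4 decimal places, 81.9097 → 4 decimal places, 0.87 → 2 decimal places; limit is 2.
Rounded to 2 decimal places: 1.1946 × 10^2 mm.

1.1946 × 10^2 mm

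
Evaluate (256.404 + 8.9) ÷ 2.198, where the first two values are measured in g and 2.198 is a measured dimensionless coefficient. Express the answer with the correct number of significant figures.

256.404 g + 8.9 g = 265.304 g; the sum is limited to 1 decimal place (4 s.f.).
Carrying full precision, 265.304 ÷ 2.198 = 120.702456779… g; 2.198 has 4 s.f., so the result keeps min(4, 4) = 4 s.f.
Rounded to 4 significant figures: 1.207 × 10² g.

1.207 × 10² g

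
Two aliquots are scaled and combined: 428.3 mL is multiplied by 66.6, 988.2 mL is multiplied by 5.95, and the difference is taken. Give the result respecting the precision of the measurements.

2.26 × 10⁴ mL

428.3 × 66.6 = 28524.78 → 2.85 × 10⁴ mL (3 s.f., last digit at the 10^2 place).
988.2 × 5.95 = 5879.79 → 5.88 × 10³ mL (3 s.f., last digit at the 10^1 place).
Difference: 22644.99 mL; keep the coarser place, 10^2.
Result: 2.26 × 10⁴ mL.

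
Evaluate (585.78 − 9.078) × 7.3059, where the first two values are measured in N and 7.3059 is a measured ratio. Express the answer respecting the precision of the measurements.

585.78 N − 9.078 N = 576.702 N; the difference is limited to 2 decimal places (5 s.f.).
Carrying full precision, 576.702 × 7.3059 = 4213.3271418 N; 7.3059 has 5 s.f., so the result keeps min(5, 5) = 5 s.f.
Rounded to 5 significant figures: 4213.3 N.

4213.3 N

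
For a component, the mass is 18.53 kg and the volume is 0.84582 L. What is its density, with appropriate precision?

density = 18.53 kg ÷ 0.84582 L = 21.9077345062… kg/L.
18.53 has 4 significant figures; 0.84582 has 5.
Division/multiplication keeps the fewest: 4 significant figures.
Rounded: 21.91 kg/L.

21.91 kg/L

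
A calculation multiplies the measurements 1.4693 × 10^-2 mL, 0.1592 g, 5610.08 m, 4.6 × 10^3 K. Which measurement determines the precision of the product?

4.6 × 10^3 K

1.4693 × 10^-2 mL → 5 s.f.; 0.1592 g → 4 s.f.; 5610.08 m → 6 s.f.; 4.6 × 10^3 K → 2 s.f.
The fewest is 2 significant figures, from 4.6 × 10^3 K.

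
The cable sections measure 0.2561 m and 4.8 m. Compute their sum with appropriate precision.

5.1 m

0.2561 m + 4.8 m = 5.0561 m.
Addition/subtraction keeps the fewest decimal places: 0.2561 → 4 decimal places, 4.8 → 1 decimal place; limit is 1.
Rounded to 1 decimal place: 5.1 m.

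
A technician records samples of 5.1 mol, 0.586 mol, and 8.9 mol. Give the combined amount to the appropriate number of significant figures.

14.6 mol

5.1 mol + 0.586 mol + 8.9 mol = 14.586 mol.
Addition/subtraction keeps the fewest decimal places: 5.1 → 1 decimal place, 0.586 → 3 decimal places, 8.9 → 1 decimal place; limit is 1.
Rounded to 1 decimal place: 14.6 mol.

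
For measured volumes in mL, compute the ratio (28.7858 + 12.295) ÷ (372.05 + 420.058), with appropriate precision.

28.7858 + 12.295 = 41.0808, limited to 3 d.p. → 5 s.f.; 372.05 + 420.058 = 792.108, limited to 2 d.p. → 5 s.f.
Carrying full precision, 41.0808 ÷ 792.108 = 0.0518626247936…; keep min(5, 5) = 5 s.f.
Rounded to 5 significant figures: 5.1863 × 10⁻².

5.1863 × 10⁻²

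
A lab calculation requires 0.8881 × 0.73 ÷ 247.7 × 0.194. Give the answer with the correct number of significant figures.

0.8881 × 0.73 ÷ 247.7 × 0.194 = 0.000507762301171…
Multiplication/division keeps the fewest significant figures: 0.8881 → 4 s.f., 0.73 → 2 s.f., 247.7 → 4 s.f., 0.194 → 3 s.f.; limit is 2.
Rounded to 2 significant figures: 5.1 × 10⁻⁴.

5.1 × 10⁻⁴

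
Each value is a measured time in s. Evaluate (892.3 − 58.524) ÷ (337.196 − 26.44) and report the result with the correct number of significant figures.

2.683

892.3 − 58.524 = 833.776, limited to 1 d.p. → 4 s.f.; 337.196 − 26.44 = 310.756, limited to 2 d.p. → 5 s.f.
Carrying full precision, 833.776 ÷ 310.756 = 2.68305680341…; keep min(4, 5) = 4 s.f.
Rounded to 4 significant figures: 2.683.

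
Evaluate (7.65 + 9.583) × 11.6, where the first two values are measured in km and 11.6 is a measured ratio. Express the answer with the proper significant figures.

7.65 km + 9.583 km = 17.233 km; the sum is limited to 2 decimal places (4 s.f.).
Carrying full precision, 17.233 × 11.6 = 199.9028 km; 11.6 has 3 s.f., so the result keeps min(4, 3) = 3 s.f.
Rounded to 3 significant figures: 2.00 × 10² km.

2.00 × 10² km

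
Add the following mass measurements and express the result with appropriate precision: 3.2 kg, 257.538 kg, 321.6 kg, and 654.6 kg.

1236.9 kg

3.2 kg + 257.538 kg + 321.6 kg + 654.6 kg = 1236.938 kg.
Addition/subtraction keeps the fewest decimal places: 3.2 → 1 decimal place, 257.538 → 3 decimal places, 321.6 → 1 decimal place, 654.6 → 1 decimal place; limit is 1.
Rounded to 1 decimal place: 1236.9 kg.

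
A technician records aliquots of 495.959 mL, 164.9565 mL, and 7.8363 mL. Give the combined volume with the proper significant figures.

495.959 mL + 164.9565 mL + 7.8363 mL = 668.7518 mL.
Addition/subtraction keeps the fewest decimal places: 495.959 → 3 decimal places, 164.9565 → 4 decimal places, 7.8363 → 4 decimal places; limit is 3.
Rounded to 3 decimal places: 668.752 mL.

668.752 mL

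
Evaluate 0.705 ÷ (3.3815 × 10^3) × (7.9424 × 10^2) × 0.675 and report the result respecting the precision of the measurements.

0.705 ÷ (3.3815 × 10^3) × (7.9424 × 10^2) × 0.675 = 0.111772574301…
Multiplication/division keeps the fewest significant figures: 0.705 → 3 s.f., 3.3815 × 10^3 → 5 s.f., 7.9424 × 10^2 → 5 s.f., 0.675 → 3 s.f.; limit is 3.
Rounded to 3 significant figures: 0.112.

0.112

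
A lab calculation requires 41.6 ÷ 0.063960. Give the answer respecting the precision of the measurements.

41.6 ÷ 0.063960 = 650.406504065…
Multiplication/division keeps the fewest significant figures: 41.6 → 3 s.f., 0.063960 → 5 s.f.; limit is 3.
Rounded to 3 significant figures: 650.

650.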